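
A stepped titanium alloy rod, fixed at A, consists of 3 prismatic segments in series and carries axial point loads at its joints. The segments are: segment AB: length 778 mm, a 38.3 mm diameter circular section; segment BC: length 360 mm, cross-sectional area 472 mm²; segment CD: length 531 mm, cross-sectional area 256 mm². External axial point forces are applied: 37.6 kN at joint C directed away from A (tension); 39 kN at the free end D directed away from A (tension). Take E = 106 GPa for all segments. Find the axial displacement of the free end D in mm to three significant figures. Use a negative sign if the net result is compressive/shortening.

Internal axial forces (sectioning from the free end, tension +): N_CD = 39 kN, N_BC = 76.6 kN, N_AB = 76.6 kN.
A_AB = 1152 mm².
δ_AB = 76600·778/(1152·106000) = 0.488 mm
δ_BC = 76600·360/(472·106000) = 0.5512 mm
δ_CD = 39000·531/(256·106000) = 0.7632 mm
δ = Σδ_i = 1.802 mm.

1.80 mm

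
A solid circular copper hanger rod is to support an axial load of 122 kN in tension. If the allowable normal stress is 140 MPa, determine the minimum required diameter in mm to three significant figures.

33.3 mm

Required area A ≥ P/σ_allow = 122000/140 = 871.4 mm².
For a solid circular section, d ≥ √(4A/π) = 33.31 mm.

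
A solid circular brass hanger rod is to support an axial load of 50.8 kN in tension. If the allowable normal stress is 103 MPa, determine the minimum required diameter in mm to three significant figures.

25.1 mm

Required area A ≥ P/σ_allow = 50800/103 = 493.2 mm².
For a solid circular section, d ≥ √(4A/π) = 25.06 mm.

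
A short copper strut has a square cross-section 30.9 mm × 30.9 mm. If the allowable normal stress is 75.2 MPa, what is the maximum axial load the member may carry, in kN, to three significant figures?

A = 954.8 mm².
P_max = σ_allow · A = 75.2 · 954.8 = 71800 N = 71.8 kN.

71.8 kN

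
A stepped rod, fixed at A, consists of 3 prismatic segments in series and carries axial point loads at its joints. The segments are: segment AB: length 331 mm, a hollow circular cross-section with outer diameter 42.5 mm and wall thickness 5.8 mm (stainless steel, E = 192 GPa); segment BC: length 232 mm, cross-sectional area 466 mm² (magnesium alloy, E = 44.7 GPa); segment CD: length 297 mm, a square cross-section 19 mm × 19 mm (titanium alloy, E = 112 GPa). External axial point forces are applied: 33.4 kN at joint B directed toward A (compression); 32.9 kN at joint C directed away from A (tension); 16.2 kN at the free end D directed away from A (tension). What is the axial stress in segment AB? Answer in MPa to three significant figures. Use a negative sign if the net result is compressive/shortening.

Internal axial forces (sectioning from the free end, tension +): N_CD = 16.2 kN, N_BC = 49.1 kN, N_AB = 15.7 kN.
A_AB = 668.7 mm².
σ_AB = N_AB/A_AB = 15700/668.7 = 23.48 MPa.

23.5 MPa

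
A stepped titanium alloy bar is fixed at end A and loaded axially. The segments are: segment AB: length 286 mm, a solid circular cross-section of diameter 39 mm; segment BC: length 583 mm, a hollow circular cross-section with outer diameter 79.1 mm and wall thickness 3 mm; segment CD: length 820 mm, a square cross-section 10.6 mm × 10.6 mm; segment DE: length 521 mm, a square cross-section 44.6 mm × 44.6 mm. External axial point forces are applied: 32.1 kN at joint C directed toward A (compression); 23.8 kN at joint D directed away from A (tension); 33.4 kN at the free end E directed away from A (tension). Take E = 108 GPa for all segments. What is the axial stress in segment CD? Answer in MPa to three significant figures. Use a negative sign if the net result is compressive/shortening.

509 MPa

Internal axial forces (sectioning from the free end, tension +): N_DE = 33.4 kN, N_CD = 57.2 kN, N_BC = 25.1 kN, N_AB = 25.1 kN.
A_CD = 112.4 mm².
σ_CD = N_CD/A_CD = 57200/112.4 = 509.1 MPa.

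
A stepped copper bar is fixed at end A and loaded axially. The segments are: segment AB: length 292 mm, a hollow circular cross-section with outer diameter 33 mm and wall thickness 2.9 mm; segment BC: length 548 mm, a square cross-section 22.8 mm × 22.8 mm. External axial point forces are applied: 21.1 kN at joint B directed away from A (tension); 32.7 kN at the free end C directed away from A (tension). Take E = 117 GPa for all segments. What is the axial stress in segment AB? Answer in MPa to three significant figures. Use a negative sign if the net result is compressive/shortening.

Internal axial forces (sectioning from the free end, tension +): N_BC = 32.7 kN, N_AB = 53.8 kN.
A_AB = 274.2 mm².
σ_AB = N_AB/A_AB = 53800/274.2 = 196.2 MPa.

196 MPa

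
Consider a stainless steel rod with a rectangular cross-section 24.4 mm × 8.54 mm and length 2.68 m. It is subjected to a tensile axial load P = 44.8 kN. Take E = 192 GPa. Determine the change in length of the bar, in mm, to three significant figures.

3.00 mm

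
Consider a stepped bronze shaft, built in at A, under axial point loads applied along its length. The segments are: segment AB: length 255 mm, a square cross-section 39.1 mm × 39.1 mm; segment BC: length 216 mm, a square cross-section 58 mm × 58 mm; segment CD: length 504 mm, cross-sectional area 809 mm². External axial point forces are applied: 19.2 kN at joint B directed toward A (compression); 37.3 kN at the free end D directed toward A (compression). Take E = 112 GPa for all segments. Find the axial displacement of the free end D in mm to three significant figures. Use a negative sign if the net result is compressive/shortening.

Internal axial forces (sectioning from the free end, tension +): N_CD = -37.3 kN, N_BC = -37.3 kN, N_AB = -56.5 kN.
A_AB = 1529 mm².
A_BC = 3364 mm².
δ_AB = -56500·255/(1529·112000) = -0.08414 mm
δ_BC = -37300·216/(3364·112000) = -0.02138 mm
δ_CD = -37300·504/(809·112000) = -0.2075 mm
δ = Σδ_i = -0.313 mm.

-0.313 mm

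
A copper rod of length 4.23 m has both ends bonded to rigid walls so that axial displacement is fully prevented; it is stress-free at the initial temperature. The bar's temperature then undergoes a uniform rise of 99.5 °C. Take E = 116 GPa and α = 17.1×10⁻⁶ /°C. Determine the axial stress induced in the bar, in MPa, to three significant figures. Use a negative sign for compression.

Free thermal expansion αLΔT = 17.1e-6 · 4230 · 99.5 = 7.197 mm.
The walls impose strain ε = −(7.197)/4230 = -1.7015e-03; σ = Eε = 116000 · -1.7015e-03 = -197.4 MPa.

-197 MPa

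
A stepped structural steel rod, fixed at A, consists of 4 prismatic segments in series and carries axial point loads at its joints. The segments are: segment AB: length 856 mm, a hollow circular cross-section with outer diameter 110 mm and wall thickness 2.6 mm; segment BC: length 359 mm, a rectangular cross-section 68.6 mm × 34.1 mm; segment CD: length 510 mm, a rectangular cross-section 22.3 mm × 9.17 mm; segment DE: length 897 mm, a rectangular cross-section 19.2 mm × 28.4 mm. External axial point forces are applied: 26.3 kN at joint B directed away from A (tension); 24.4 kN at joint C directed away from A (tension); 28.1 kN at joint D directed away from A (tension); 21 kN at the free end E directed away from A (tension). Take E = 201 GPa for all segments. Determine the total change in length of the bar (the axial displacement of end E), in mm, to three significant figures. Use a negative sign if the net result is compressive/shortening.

Internal axial forces (sectioning from the free end, tension +): N_DE = 21 kN, N_CD = 49.1 kN, N_BC = 73.5 kN, N_AB = 99.8 kN.
A_AB = 877.3 mm².
A_BC = 2339 mm².
A_CD = 204.5 mm².
A_DE = 545.3 mm².
δ_AB = 99800·856/(877.3·201000) = 0.4845 mm
δ_BC = 73500·359/(2339·201000) = 0.05612 mm
δ_CD = 49100·510/(204.5·201000) = 0.6092 mm
δ_DE = 21000·897/(545.3·201000) = 0.1719 mm
δ = Σδ_i = 1.322 mm.

1.32 mm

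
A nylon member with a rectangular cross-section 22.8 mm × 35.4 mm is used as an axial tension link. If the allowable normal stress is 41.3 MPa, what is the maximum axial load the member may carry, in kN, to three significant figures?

A = 807.1 mm².
P_max = σ_allow · A = 41.3 · 807.1 = 33330 N = 33.33 kN.

33.3 kN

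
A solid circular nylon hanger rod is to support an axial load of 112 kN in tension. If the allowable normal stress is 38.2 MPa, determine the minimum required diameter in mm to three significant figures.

61.1 mm

Required area A ≥ P/σ_allow = 112000/38.2 = 2932 mm².
For a solid circular section, d ≥ √(4A/π) = 61.1 mm.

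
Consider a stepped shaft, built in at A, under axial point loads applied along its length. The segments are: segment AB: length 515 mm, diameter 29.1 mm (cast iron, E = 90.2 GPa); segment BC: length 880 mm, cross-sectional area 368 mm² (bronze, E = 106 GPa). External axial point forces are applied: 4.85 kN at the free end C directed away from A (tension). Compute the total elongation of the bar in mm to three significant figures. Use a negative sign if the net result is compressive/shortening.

0.151 mm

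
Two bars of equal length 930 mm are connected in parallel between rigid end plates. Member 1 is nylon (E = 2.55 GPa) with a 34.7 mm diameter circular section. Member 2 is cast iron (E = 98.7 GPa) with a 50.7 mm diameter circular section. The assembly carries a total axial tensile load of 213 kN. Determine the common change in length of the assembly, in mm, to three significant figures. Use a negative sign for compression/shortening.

A_1 = 945.7 mm².
A_2 = 2019 mm².
Equal strain + equilibrium ⇒ each member carries load in proportion to AE: A₁E₁ = 2412000 N, A₂E₂ = 199300000 N, ΣAE = 201700000 N.
δ = PL/ΣAE = 213000·930/201700000 = 0.9822 mm.

0.982 mm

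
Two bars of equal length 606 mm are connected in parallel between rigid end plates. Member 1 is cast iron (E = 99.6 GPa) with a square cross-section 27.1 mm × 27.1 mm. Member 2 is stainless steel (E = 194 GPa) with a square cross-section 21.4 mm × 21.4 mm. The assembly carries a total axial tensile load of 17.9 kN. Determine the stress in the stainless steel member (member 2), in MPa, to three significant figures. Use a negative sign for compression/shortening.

A_1 = 734.4 mm².
A_2 = 458 mm².
Equal strain + equilibrium ⇒ each member carries load in proportion to AE: A₁E₁ = 73150000 N, A₂E₂ = 88840000 N, ΣAE = 162000000 N.
σ₂ = P·E₂/ΣAE = 17900·194000/162000000 = 21.44 MPa.

21.4 MPa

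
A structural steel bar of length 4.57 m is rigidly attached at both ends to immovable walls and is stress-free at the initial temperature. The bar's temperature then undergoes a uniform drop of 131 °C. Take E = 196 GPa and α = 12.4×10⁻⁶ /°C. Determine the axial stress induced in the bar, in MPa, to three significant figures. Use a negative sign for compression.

Free thermal expansion αLΔT = 12.4e-6 · 4570 · -131 = -7.424 mm.
The walls impose strain ε = −(-7.424)/4570 = 1.6244e-03; σ = Eε = 196000 · 1.6244e-03 = 318.4 MPa.

318 MPa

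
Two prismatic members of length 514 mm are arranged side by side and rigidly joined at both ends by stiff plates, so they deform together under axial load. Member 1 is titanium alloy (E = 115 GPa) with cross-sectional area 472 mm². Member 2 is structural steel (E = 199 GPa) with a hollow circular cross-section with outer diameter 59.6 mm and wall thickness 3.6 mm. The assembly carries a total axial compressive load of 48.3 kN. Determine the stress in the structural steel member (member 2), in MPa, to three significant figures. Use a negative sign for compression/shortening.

A_2 = 633.3 mm².
Equal strain + equilibrium ⇒ each member carries load in proportion to AE: A₁E₁ = 54280000 N, A₂E₂ = 126000000 N, ΣAE = 180300000 N.
σ₂ = P·E₂/ΣAE = -48300·199000/180300000 = -53.3 MPa.

-53.3 MPa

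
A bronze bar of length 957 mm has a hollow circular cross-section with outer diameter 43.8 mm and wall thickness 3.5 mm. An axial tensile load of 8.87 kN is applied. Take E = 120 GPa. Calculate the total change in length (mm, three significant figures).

0.160 mm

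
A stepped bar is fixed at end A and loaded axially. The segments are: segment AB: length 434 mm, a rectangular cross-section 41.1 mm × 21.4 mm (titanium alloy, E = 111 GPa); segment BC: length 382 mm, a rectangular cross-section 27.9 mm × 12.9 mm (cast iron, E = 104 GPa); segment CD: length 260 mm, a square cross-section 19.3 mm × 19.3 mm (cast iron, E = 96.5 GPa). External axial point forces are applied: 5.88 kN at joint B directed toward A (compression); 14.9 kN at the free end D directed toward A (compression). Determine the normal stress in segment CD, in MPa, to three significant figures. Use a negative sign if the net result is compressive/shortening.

-40.0 MPa

Internal axial forces (sectioning from the free end, tension +): N_CD = -14.9 kN, N_BC = -14.9 kN, N_AB = -20.78 kN.
A_CD = 372.5 mm².
σ_CD = N_CD/A_CD = -14900/372.5 = -40 MPa.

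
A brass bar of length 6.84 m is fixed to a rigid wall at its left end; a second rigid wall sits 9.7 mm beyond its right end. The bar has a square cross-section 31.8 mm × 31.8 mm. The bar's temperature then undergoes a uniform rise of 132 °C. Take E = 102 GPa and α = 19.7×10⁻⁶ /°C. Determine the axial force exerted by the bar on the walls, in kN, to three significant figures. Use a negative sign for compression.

Free thermal expansion αLΔT = 19.7e-6 · 6840 · 132 = 17.79 mm.
The walls engage after the gap closes; constrained expansion = 17.79 − 9.7 = 8.087 mm.
The walls impose strain ε = −(8.087)/6840 = -1.1823e-03; σ = Eε = 102000 · -1.1823e-03 = -120.6 MPa.
Wall reaction R = σ·A = -120.6·1011 = -121900 N = -121.9 kN.

-122 kN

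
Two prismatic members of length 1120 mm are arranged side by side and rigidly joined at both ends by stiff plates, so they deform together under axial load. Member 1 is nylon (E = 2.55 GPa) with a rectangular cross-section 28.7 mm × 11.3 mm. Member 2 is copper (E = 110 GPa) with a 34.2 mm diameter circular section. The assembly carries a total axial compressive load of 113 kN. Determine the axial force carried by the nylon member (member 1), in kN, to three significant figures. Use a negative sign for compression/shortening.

-0.917 kN

A_1 = 324.3 mm².
A_2 = 918.6 mm².
Equal strain + equilibrium ⇒ each member carries load in proportion to AE: A₁E₁ = 827000 N, A₂E₂ = 101000000 N, ΣAE = 101900000 N.
F₁ = P·A₁E₁/ΣAE = -113000·827000/101900000 = -917.3 N.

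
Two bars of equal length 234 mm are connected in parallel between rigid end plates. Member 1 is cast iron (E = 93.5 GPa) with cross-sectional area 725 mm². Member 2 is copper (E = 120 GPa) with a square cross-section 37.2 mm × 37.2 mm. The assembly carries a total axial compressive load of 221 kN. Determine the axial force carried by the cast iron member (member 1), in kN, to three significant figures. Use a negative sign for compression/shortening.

A_2 = 1384 mm².
Equal strain + equilibrium ⇒ each member carries load in proportion to AE: A₁E₁ = 67790000 N, A₂E₂ = 166100000 N, ΣAE = 233800000 N.
F₁ = P·A₁E₁/ΣAE = -221000·67790000/233800000 = -64060 N.

-64.1 kN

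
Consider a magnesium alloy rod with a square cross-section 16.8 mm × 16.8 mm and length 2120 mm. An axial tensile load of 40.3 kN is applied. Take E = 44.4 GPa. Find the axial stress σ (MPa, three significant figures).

143 MPa

A = 282.2 mm².
σ = N/A = 40300/282.2 = 142.8 MPa.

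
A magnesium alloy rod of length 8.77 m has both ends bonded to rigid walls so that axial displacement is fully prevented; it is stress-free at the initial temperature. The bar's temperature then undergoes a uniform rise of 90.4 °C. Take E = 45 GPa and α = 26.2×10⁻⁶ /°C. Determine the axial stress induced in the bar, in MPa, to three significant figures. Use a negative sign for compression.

-107 MPa

Free thermal expansion αLΔT = 26.2e-6 · 8770 · 90.4 = 20.77 mm.
The walls impose strain ε = −(20.77)/8770 = -2.3685e-03; σ = Eε = 45000 · -2.3685e-03 = -106.6 MPa.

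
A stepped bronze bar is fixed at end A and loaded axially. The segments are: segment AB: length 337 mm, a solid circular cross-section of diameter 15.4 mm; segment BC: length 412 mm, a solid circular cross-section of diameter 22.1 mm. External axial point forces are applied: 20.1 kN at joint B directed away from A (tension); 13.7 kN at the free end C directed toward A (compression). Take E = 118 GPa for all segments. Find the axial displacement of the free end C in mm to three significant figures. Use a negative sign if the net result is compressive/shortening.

Internal axial forces (sectioning from the free end, tension +): N_BC = -13.7 kN, N_AB = 6.4 kN.
A_AB = 186.3 mm².
A_BC = 383.6 mm².
δ_AB = 6400·337/(186.3·118000) = 0.09813 mm
δ_BC = -13700·412/(383.6·118000) = -0.1247 mm
δ = Σδ_i = -0.02657 mm.

-0.0266 mm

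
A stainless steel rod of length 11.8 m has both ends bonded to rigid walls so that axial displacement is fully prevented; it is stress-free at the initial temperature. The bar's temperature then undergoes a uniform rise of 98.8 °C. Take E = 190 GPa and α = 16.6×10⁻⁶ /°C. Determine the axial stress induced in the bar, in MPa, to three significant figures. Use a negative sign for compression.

Free thermal expansion αLΔT = 16.6e-6 · 11800 · 98.8 = 19.35 mm.
The walls impose strain ε = −(19.35)/11800 = -1.6401e-03; σ = Eε = 190000 · -1.6401e-03 = -311.6 MPa.

-312 MPa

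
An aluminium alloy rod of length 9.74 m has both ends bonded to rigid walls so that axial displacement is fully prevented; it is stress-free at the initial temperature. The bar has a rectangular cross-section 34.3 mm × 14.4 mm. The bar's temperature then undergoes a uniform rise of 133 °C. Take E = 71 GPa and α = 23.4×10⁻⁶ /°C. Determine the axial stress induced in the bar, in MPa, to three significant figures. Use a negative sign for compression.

-221 MPa

Free thermal expansion αLΔT = 23.4e-6 · 9740 · 133 = 30.31 mm.
The walls impose strain ε = −(30.31)/9740 = -3.1122e-03; σ = Eε = 71000 · -3.1122e-03 = -221 MPa.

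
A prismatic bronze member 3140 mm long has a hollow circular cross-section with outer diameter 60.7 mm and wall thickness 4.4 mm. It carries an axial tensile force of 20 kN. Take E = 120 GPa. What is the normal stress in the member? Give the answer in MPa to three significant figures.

25.7 MPa

A = 778.2 mm².
σ = N/A = 20000/778.2 = 25.7 MPa.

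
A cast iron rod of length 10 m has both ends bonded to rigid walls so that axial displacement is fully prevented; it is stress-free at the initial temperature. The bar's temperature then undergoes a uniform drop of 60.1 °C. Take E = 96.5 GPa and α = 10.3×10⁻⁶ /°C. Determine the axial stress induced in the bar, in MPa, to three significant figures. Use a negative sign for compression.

Free thermal expansion αLΔT = 10.3e-6 · 10000 · -60.1 = -6.19 mm.
The walls impose strain ε = −(-6.19)/10000 = 6.1903e-04; σ = Eε = 96500 · 6.1903e-04 = 59.74 MPa.

59.7 MPa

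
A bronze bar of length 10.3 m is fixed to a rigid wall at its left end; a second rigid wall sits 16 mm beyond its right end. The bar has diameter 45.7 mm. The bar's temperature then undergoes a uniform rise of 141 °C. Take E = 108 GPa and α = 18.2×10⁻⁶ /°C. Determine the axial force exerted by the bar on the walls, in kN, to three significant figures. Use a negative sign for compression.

-179 kN

Free thermal expansion αLΔT = 18.2e-6 · 10300 · 141 = 26.43 mm.
The walls engage after the gap closes; constrained expansion = 26.43 − 16 = 10.43 mm.
The walls impose strain ε = −(10.43)/10300 = -1.0128e-03; σ = Eε = 108000 · -1.0128e-03 = -109.4 MPa.
Wall reaction R = σ·A = -109.4·1640 = -179400 N = -179.4 kN.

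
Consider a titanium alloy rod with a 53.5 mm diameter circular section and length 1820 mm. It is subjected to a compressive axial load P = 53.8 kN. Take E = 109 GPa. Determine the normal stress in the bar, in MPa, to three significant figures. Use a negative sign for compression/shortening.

-23.9 MPa

A = 2248 mm².
σ = N/A = -53800/2248 = -23.93 MPa.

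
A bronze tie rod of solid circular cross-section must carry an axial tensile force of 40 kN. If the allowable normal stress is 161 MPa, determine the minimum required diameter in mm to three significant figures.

17.8 mm

Required area A ≥ P/σ_allow = 40000/161 = 248.4 mm².
For a solid circular section, d ≥ √(4A/π) = 17.79 mm.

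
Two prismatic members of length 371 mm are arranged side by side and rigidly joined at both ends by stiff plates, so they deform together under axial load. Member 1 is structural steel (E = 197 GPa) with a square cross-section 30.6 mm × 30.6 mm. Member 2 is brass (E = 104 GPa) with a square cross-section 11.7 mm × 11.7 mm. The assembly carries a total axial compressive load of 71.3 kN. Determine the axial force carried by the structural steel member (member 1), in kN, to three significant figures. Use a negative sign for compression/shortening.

-66.2 kN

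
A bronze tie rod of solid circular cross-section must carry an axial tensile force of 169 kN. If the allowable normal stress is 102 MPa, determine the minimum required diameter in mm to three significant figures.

45.9 mm

Required area A ≥ P/σ_allow = 169000/102 = 1657 mm².
For a solid circular section, d ≥ √(4A/π) = 45.93 mm.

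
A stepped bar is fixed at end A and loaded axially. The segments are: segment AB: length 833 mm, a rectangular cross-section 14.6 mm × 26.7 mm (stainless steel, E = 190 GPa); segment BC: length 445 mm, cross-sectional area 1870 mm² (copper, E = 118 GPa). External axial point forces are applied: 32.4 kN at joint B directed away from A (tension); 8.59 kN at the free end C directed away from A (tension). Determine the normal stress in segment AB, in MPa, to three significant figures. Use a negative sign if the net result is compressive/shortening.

Internal axial forces (sectioning from the free end, tension +): N_BC = 8.59 kN, N_AB = 40.99 kN.
A_AB = 389.8 mm².
σ_AB = N_AB/A_AB = 40990/389.8 = 105.2 MPa.

105 MPa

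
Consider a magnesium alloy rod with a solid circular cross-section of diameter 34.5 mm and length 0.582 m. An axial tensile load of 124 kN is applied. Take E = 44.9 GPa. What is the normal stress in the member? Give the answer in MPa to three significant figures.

A = 934.8 mm².
σ = N/A = 124000/934.8 = 132.6 MPa.

133 MPa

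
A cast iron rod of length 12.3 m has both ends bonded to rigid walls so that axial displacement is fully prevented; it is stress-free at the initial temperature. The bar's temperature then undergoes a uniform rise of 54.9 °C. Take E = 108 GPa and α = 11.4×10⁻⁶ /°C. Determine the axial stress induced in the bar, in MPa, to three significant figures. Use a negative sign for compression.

Free thermal expansion αLΔT = 11.4e-6 · 12300 · 54.9 = 7.698 mm.
The walls impose strain ε = −(7.698)/12300 = -6.2586e-04; σ = Eε = 108000 · -6.2586e-04 = -67.59 MPa.

-67.6 MPa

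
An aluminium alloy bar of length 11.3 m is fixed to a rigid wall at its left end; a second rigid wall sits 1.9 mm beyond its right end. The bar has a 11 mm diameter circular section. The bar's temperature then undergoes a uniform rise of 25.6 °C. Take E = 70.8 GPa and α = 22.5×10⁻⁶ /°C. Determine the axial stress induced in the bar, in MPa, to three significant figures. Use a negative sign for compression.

-28.9 MPa

Free thermal expansion αLΔT = 22.5e-6 · 11300 · 25.6 = 6.509 mm.
The walls engage after the gap closes; constrained expansion = 6.509 − 1.9 = 4.609 mm.
The walls impose strain ε = −(4.609)/11300 = -4.0786e-04; σ = Eε = 70800 · -4.0786e-04 = -28.88 MPa.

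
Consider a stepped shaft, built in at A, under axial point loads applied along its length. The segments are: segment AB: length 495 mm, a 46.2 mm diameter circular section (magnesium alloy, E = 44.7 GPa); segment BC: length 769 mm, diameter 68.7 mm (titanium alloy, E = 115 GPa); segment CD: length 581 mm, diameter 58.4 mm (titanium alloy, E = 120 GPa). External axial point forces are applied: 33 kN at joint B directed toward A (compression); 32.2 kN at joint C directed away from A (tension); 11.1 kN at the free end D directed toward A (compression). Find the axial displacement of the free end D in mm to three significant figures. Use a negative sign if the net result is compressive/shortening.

-0.0606 mm

Internal axial forces (sectioning from the free end, tension +): N_CD = -11.1 kN, N_BC = 21.1 kN, N_AB = -11.9 kN.
A_AB = 1676 mm².
A_BC = 3707 mm².
A_CD = 2679 mm².
δ_AB = -11900·495/(1676·44700) = -0.07861 mm
δ_BC = 21100·769/(3707·115000) = 0.03806 mm
δ_CD = -11100·581/(2679·120000) = -0.02006 mm
δ = Σδ_i = -0.06061 mm.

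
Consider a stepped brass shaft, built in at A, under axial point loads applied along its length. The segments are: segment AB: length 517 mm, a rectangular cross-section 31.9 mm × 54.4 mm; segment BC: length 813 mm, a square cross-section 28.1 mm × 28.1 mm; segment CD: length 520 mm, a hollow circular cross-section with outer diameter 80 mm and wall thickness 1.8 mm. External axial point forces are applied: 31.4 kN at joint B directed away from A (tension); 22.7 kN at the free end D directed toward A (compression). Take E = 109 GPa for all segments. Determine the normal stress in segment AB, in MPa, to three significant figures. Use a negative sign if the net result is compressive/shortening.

Internal axial forces (sectioning from the free end, tension +): N_CD = -22.7 kN, N_BC = -22.7 kN, N_AB = 8.7 kN.
A_AB = 1735 mm².
σ_AB = N_AB/A_AB = 8700/1735 = 5.013 MPa.

5.01 MPa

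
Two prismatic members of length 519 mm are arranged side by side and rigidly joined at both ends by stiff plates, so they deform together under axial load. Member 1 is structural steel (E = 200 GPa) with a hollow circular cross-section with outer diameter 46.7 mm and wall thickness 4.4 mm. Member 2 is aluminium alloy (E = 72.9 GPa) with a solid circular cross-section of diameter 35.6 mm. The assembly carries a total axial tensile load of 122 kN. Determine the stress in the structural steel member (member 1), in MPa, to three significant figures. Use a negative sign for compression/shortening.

129 MPa

A_1 = 584.7 mm².
A_2 = 995.4 mm².
Equal strain + equilibrium ⇒ each member carries load in proportion to AE: A₁E₁ = 116900000 N, A₂E₂ = 72560000 N, ΣAE = 189500000 N.
σ₁ = P·E₁/ΣAE = 122000·200000/189500000 = 128.8 MPa.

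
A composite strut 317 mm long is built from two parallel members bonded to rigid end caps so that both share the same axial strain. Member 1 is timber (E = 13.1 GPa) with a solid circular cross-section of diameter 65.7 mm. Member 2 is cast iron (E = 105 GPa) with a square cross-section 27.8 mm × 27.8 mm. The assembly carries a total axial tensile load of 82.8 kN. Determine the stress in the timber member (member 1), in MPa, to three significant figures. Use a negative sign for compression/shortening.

8.64 MPa

A_1 = 3390 mm².
A_2 = 772.8 mm².
Equal strain + equilibrium ⇒ each member carries load in proportion to AE: A₁E₁ = 44410000 N, A₂E₂ = 81150000 N, ΣAE = 125600000 N.
σ₁ = P·E₁/ΣAE = 82800·13100/125600000 = 8.639 MPa.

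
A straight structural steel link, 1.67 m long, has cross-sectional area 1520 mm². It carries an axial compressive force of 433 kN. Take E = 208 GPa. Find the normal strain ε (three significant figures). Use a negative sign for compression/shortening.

-0.00137

σ = N/A = -284.9 MPa; ε = σ/E = -284.9/208000 = -1.370e-03.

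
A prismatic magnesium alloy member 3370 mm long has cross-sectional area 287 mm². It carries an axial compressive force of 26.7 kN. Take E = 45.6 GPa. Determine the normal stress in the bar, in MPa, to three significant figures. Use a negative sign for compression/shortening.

-93.0 MPa

σ = N/A = -26700/287 = -93.03 MPa.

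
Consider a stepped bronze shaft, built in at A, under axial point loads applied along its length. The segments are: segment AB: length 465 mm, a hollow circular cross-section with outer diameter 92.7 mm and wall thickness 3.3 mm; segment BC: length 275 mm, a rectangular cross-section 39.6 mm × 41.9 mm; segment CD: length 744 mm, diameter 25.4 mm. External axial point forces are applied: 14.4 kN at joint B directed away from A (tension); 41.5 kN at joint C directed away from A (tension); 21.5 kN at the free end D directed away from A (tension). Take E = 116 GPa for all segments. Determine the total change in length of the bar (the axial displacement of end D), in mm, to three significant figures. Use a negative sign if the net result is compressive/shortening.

0.697 mm

Internal axial forces (sectioning from the free end, tension +): N_CD = 21.5 kN, N_BC = 63 kN, N_AB = 77.4 kN.
A_AB = 926.8 mm².
A_BC = 1659 mm².
A_CD = 506.7 mm².
δ_AB = 77400·465/(926.8·116000) = 0.3348 mm
δ_BC = 63000·275/(1659·116000) = 0.09001 mm
δ_CD = 21500·744/(506.7·116000) = 0.2721 mm
δ = Σδ_i = 0.6969 mm.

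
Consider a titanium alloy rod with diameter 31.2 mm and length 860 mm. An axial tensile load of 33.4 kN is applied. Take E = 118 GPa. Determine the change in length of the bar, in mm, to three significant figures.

A = 764.5 mm².
δ_mech = NL/(AE) = 33400·860/(764.5·118000) = 0.3184 mm.

0.318 mm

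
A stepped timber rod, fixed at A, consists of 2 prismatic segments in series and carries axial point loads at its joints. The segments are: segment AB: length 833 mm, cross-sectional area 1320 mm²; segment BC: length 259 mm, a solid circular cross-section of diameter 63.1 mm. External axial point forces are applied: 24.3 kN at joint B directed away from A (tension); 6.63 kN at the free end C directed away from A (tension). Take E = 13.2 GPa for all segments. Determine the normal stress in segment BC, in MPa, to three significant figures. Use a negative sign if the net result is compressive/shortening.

Internal axial forces (sectioning from the free end, tension +): N_BC = 6.63 kN, N_AB = 30.93 kN.
A_BC = 3127 mm².
σ_BC = N_BC/A_BC = 6630/3127 = 2.12 MPa.

2.12 MPa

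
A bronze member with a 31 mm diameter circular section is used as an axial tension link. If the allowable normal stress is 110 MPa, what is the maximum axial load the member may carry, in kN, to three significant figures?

83.0 kN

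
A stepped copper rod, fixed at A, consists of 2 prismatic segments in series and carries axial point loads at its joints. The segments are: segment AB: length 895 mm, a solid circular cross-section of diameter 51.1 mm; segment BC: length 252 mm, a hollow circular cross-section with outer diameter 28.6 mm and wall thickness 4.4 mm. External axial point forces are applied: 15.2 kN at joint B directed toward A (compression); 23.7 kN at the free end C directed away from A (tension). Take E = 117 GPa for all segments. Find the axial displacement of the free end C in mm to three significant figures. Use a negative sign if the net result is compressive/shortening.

0.184 mm

Internal axial forces (sectioning from the free end, tension +): N_BC = 23.7 kN, N_AB = 8.5 kN.
A_AB = 2051 mm².
A_BC = 334.5 mm².
δ_AB = 8500·895/(2051·117000) = 0.0317 mm
δ_BC = 23700·252/(334.5·117000) = 0.1526 mm
δ = Σδ_i = 0.1843 mm.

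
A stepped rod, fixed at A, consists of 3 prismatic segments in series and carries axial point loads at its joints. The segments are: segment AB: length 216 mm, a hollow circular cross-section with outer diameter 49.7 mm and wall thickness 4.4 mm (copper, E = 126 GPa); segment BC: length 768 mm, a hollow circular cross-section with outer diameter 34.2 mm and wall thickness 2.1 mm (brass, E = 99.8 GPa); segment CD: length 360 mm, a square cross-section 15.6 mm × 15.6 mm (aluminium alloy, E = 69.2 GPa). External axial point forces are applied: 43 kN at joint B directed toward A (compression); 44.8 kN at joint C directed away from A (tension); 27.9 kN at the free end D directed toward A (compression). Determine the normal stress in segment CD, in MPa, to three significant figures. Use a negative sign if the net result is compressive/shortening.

-115 MPa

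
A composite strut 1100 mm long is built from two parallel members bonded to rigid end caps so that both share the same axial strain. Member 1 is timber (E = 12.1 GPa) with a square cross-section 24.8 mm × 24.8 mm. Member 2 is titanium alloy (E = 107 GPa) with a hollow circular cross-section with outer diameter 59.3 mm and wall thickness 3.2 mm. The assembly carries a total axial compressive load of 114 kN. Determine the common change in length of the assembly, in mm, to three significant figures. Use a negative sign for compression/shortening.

-1.85 mm

A_1 = 615 mm².
A_2 = 564 mm².
Equal strain + equilibrium ⇒ each member carries load in proportion to AE: A₁E₁ = 7442000 N, A₂E₂ = 60350000 N, ΣAE = 67790000 N.
δ = PL/ΣAE = -114000·1100/67790000 = -1.85 mm.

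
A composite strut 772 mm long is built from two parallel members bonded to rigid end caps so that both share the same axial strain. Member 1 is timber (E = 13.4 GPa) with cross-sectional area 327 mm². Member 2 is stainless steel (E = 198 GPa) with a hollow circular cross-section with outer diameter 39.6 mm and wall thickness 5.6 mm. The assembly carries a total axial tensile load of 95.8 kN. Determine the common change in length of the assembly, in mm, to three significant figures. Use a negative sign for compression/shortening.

A_2 = 598.2 mm².
Equal strain + equilibrium ⇒ each member carries load in proportion to AE: A₁E₁ = 4382000 N, A₂E₂ = 118400000 N, ΣAE = 122800000 N.
δ = PL/ΣAE = 95800·772/122800000 = 0.6022 mm.

0.602 mm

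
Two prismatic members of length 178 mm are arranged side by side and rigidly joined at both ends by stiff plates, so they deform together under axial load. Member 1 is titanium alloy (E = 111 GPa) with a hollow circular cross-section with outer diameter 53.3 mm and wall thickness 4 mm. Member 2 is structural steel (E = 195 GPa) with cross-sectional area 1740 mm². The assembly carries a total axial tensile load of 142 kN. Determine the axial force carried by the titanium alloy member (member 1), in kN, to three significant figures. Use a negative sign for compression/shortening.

A_1 = 619.5 mm².
Equal strain + equilibrium ⇒ each member carries load in proportion to AE: A₁E₁ = 68770000 N, A₂E₂ = 339300000 N, ΣAE = 408100000 N.
F₁ = P·A₁E₁/ΣAE = 142000·68770000/408100000 = 23930 N.

23.9 kN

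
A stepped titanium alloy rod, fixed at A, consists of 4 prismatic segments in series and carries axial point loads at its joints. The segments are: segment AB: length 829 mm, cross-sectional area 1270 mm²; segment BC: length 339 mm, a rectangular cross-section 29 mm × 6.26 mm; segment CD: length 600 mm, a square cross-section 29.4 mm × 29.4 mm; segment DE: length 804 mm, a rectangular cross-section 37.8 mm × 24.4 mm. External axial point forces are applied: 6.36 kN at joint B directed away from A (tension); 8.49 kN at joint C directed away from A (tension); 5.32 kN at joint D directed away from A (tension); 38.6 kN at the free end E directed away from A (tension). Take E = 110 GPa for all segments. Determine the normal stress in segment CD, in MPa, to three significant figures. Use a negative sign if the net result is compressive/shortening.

Internal axial forces (sectioning from the free end, tension +): N_DE = 38.6 kN, N_CD = 43.92 kN, N_BC = 52.41 kN, N_AB = 58.77 kN.
A_CD = 864.4 mm².
σ_CD = N_CD/A_CD = 43920/864.4 = 50.81 MPa.

50.8 MPa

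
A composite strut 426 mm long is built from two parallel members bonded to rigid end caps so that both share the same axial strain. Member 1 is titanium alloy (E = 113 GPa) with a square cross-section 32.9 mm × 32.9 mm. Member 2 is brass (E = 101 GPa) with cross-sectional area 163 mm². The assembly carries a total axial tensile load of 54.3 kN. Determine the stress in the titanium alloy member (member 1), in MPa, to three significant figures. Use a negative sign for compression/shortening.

44.2 MPa

A_1 = 1082 mm².
Equal strain + equilibrium ⇒ each member carries load in proportion to AE: A₁E₁ = 122300000 N, A₂E₂ = 16460000 N, ΣAE = 138800000 N.
σ₁ = P·E₁/ΣAE = 54300·113000/138800000 = 44.21 MPa.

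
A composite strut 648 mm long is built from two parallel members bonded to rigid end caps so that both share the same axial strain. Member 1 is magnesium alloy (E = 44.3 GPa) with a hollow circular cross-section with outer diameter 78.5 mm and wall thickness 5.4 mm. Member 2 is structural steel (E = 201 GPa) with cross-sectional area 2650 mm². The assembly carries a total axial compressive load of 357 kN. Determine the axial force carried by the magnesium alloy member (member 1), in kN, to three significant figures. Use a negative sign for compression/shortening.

-33.4 kN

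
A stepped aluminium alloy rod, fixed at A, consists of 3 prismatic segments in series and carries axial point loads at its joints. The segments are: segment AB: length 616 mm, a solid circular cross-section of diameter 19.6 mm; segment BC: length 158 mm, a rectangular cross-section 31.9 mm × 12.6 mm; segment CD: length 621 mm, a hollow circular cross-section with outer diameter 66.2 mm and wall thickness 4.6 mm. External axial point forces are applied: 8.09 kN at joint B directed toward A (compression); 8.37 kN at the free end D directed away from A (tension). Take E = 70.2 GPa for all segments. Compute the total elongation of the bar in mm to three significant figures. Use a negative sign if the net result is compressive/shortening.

Internal axial forces (sectioning from the free end, tension +): N_CD = 8.37 kN, N_BC = 8.37 kN, N_AB = 0.28 kN.
A_AB = 301.7 mm².
A_BC = 401.9 mm².
A_CD = 890.2 mm².
δ_AB = 280·616/(301.7·70200) = 0.008143 mm
δ_BC = 8370·158/(401.9·70200) = 0.04687 mm
δ_CD = 8370·621/(890.2·70200) = 0.08317 mm
δ = Σδ_i = 0.1382 mm.

0.138 mm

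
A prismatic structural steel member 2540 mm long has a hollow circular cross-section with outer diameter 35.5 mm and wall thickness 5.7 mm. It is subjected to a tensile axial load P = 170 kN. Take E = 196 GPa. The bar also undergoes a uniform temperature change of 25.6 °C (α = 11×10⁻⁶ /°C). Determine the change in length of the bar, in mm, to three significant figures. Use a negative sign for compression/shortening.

A = 533.6 mm².
δ_mech = NL/(AE) = 170000·2540/(533.6·196000) = 4.128 mm.
δ_thermal = αLΔT = 11e-6·2540·25.6 = 0.7153 mm.
δ = δ_mech + δ_thermal = 4.844 mm.

4.84 mm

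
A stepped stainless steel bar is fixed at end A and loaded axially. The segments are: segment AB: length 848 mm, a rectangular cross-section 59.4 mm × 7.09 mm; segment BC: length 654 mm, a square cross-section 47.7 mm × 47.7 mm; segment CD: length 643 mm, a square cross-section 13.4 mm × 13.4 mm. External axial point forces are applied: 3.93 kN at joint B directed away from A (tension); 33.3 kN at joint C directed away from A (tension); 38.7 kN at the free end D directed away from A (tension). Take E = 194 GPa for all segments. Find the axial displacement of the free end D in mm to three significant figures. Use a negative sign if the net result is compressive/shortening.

Internal axial forces (sectioning from the free end, tension +): N_CD = 38.7 kN, N_BC = 72 kN, N_AB = 75.93 kN.
A_AB = 421.1 mm².
A_BC = 2275 mm².
A_CD = 179.6 mm².
δ_AB = 75930·848/(421.1·194000) = 0.7881 mm
δ_BC = 72000·654/(2275·194000) = 0.1067 mm
δ_CD = 38700·643/(179.6·194000) = 0.7143 mm
δ = Σδ_i = 1.609 mm.

1.61 mm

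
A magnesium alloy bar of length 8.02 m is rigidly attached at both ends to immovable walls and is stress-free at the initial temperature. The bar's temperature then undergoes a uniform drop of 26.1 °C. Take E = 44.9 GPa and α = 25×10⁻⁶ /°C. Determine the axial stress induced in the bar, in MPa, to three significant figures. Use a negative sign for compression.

29.3 MPa

Free thermal expansion αLΔT = 25e-6 · 8020 · -26.1 = -5.233 mm.
The walls impose strain ε = −(-5.233)/8020 = 6.5250e-04; σ = Eε = 44900 · 6.5250e-04 = 29.3 MPa.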